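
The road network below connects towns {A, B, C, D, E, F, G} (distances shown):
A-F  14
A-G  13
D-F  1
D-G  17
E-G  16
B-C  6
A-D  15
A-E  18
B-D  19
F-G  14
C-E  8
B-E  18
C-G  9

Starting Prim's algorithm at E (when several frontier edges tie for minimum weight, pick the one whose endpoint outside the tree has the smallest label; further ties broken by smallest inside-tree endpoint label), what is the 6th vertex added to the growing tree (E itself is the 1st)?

Grow the tree from E using Prim:
Step 1: cheapest edge leaving the tree is C-E (8); add C.
Step 2: cheapest edge leaving the tree is B-C (6); add B.
Step 3: cheapest edge leaving the tree is C-G (9); add G.
Step 4: cheapest edge leaving the tree is A-G (13); add A.
Step 5: cheapest edge leaving the tree is A-F (14); add F.
Step 6: cheapest edge leaving the tree is D-F (1); add D.
Vertex order: E, C, B, G, A, F, D. The 6th vertex is F.

F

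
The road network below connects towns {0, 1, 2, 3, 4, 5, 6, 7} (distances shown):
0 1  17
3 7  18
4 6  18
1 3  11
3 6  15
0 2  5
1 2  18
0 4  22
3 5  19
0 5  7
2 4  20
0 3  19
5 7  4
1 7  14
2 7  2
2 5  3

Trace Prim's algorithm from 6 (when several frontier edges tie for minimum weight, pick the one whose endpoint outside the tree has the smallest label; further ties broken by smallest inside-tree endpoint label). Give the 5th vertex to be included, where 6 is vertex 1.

Prim, starting at 6.
Step 1: cheapest edge leaving the tree is 3 6 (15); add 3.
Step 2: cheapest edge leaving the tree is 1 3 (11); add 1.
Step 3: cheapest edge leaving the tree is 1 7 (14); add 7.
Step 4: cheapest edge leaving the tree is 2 7 (2); add 2.
Step 5: cheapest edge leaving the tree is 2 5 (3); add 5.
Step 6: cheapest edge leaving the tree is 0 2 (5); add 0.
Step 7: cheapest edge leaving the tree is 4 6 (18); add 4.
Vertex order: 6, 3, 1, 7, 2, 5, 0, 4. The 5th vertex is 2.

2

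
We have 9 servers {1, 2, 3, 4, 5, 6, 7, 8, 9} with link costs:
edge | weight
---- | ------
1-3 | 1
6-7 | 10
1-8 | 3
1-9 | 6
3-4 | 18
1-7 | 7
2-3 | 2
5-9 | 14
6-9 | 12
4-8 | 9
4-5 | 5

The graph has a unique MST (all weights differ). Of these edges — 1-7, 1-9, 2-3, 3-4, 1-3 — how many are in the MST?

Kruskal's algorithm — process edges by increasing weight (ties by edge label):
1-3 (1): add — endpoints in different components.
2-3 (2): add — endpoints in different components.
1-8 (3): add — endpoints in different components.
4-5 (5): add — endpoints in different components.
1-9 (6): add — endpoints in different components.
1-7 (7): add — endpoints in different components.
4-8 (9): add — endpoints in different components.
6-7 (10): add — endpoints in different components.
MST edge set: {1-3, 2-3, 1-8, 4-5, 1-9, 1-7, 4-8, 6-7}.
Of the listed edges, {1-7, 1-9, 2-3, 1-3} are in the MST → 4.

4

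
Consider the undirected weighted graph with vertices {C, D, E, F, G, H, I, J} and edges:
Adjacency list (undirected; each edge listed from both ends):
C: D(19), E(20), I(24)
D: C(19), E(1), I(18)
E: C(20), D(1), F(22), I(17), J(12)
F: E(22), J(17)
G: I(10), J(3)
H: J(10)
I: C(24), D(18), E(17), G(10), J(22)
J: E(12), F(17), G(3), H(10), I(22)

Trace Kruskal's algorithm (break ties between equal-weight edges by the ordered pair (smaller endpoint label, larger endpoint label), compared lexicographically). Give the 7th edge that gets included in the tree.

C-D

Kruskal: consider edges lightest-first.
D–E (1): add — endpoints in different components.
G–J (3): add — endpoints in different components.
G–I (10): add — endpoints in different components.
H–J (10): add — endpoints in different components.
E–J (12): add — endpoints in different components.
E–I (17): skip — E and I already connected.
F–J (17): add — endpoints in different components.
D–I (18): skip — D and I already connected.
C–D (19): add — endpoints in different components.
The 7th edge added is C–D.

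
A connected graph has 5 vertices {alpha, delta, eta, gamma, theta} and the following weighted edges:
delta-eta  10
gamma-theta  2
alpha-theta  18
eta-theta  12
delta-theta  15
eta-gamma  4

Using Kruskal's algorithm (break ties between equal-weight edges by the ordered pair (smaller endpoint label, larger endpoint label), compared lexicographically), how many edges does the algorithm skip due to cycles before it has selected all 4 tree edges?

Kruskal's algorithm — process edges by increasing weight (ties by edge label):
gamma-theta (2): add — endpoints in different components.
eta-gamma (4): add — endpoints in different components.
delta-eta (10): add — endpoints in different components.
eta-theta (12): skip — eta and theta already connected.
delta-theta (15): skip — delta and theta already connected.
alpha-theta (18): add — endpoints in different components.
Edges rejected before the tree was complete: 2.

2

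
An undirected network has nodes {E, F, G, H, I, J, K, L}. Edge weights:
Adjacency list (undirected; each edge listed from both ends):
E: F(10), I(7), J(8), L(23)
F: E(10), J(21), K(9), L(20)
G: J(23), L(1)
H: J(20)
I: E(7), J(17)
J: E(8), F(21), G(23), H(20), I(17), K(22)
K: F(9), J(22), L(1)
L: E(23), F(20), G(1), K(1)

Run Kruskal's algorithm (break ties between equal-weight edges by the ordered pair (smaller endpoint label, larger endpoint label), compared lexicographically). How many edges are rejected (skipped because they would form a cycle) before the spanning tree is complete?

Kruskal's algorithm — process edges by increasing weight (ties by edge label):
G–L (1): add — endpoints in different components.
K–L (1): add — endpoints in different components.
E–I (7): add — endpoints in different components.
E–J (8): add — endpoints in different components.
F–K (9): add — endpoints in different components.
E–F (10): add — endpoints in different components.
I–J (17): skip — I and J already connected.
F–L (20): skip — F and L already connected.
H–J (20): add — endpoints in different components.
Edges rejected before the tree was complete: 2.

2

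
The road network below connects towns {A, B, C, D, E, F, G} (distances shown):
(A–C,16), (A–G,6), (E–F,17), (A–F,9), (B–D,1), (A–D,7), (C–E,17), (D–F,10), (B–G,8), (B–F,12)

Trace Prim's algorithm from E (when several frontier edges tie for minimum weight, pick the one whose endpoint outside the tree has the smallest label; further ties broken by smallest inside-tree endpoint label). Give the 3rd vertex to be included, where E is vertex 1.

Grow the tree from E using Prim:
Step 1: frontier [C–E 17, E–F 17] → take C–E (17); add C.
Step 2: frontier [A–C 16, E–F 17] → take A–C (16); add A.
Step 3: frontier [A–G 6, A–D 7, A–F 9, E–F 17] → take A–G (6); add G.
Step 4: frontier [A–D 7, A–F 9, E–F 17, B–G 8] → take A–D (7); add D.
Step 5: frontier [A–F 9, B–D 1, D–F 10, E–F 17, B–G 8] → take B–D (1); add B.
Step 6: frontier [A–F 9, B–F 12, D–F 10, E–F 17] → take A–F (9); add F.
Vertex order: E, C, A, G, D, B, F. The 3rd vertex is A.

A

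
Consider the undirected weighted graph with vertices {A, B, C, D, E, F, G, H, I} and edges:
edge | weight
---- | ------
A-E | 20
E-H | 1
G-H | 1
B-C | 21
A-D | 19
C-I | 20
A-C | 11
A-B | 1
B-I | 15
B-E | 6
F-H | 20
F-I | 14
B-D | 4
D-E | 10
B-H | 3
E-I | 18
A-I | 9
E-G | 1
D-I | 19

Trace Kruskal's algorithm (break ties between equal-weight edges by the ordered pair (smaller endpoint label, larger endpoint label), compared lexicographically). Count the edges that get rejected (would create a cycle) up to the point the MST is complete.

Kruskal: consider edges lightest-first.
A-B (1): add — endpoints in different components.
E-G (1): add — endpoints in different components.
E-H (1): add — endpoints in different components.
G-H (1): skip — G and H already connected.
B-H (3): add — endpoints in different components.
B-D (4): add — endpoints in different components.
B-E (6): skip — B and E already connected.
A-I (9): add — endpoints in different components.
D-E (10): skip — D and E already connected.
A-C (11): add — endpoints in different components.
F-I (14): add — endpoints in different components.
Edges rejected before the tree was complete: 3.

3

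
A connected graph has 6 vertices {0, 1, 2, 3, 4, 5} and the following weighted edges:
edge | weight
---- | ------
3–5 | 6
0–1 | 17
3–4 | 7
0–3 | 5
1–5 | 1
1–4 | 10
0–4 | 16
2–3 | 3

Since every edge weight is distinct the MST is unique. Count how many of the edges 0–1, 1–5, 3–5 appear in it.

Kruskal's algorithm — process edges by increasing weight (ties by edge label):
1–5 (1): add — endpoints in different components.
2–3 (3): add — endpoints in different components.
0–3 (5): add — endpoints in different components.
3–5 (6): add — endpoints in different components.
3–4 (7): add — endpoints in different components.
MST edge set: {1–5, 2–3, 0–3, 3–5, 3–4}.
Of the listed edges, {1–5, 3–5} are in the MST → 2.

2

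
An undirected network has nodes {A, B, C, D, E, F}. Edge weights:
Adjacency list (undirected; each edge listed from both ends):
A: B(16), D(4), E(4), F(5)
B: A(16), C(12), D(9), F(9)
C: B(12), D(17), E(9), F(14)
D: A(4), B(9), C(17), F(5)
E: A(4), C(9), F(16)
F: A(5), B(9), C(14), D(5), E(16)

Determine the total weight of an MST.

Kruskal's algorithm — process edges by increasing weight (ties by edge label):
A—D (4): add. Components now {A,D} {B} {C} {E} {F}
A—E (4): add. Components now {A,D,E} {B} {C} {F}
A—F (5): add. Components now {A,D,E,F} {B} {C}
D—F (5): skip — D and F already connected.
B—D (9): add. Components now {A,B,D,E,F} {C}
B—F (9): skip — B and F already connected.
C—E (9): add. Components now {A,B,C,D,E,F}
MST edges: A—D, A—E, A—F, B—D, C—E; total weight 4+4+5+9+9 = 31.

31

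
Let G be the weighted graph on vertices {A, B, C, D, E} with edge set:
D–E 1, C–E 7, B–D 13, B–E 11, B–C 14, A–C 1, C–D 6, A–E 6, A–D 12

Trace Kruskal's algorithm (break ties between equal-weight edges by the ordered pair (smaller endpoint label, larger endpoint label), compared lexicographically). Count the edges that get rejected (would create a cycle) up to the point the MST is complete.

2

Kruskal: consider edges lightest-first.
A–C (1): add — endpoints in different components.
D–E (1): add — endpoints in different components.
A–E (6): add — endpoints in different components.
C–D (6): skip — C and D already connected.
C–E (7): skip — C and E already connected.
B–E (11): add — endpoints in different components.
Edges rejected before the tree was complete: 2.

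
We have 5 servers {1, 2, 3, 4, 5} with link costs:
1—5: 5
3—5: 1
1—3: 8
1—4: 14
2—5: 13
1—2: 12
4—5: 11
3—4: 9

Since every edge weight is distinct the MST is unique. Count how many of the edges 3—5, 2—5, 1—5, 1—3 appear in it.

Kruskal: consider edges lightest-first.
3—5 (1): add — endpoints in different components.
1—5 (5): add — endpoints in different components.
1—3 (8): skip — 1 and 3 already connected.
3—4 (9): add — endpoints in different components.
4—5 (11): skip — 4 and 5 already connected.
1—2 (12): add — endpoints in different components.
MST edge set: {3—5, 1—5, 3—4, 1—2}.
Of the listed edges, {3—5, 1—5} are in the MST → 2.

2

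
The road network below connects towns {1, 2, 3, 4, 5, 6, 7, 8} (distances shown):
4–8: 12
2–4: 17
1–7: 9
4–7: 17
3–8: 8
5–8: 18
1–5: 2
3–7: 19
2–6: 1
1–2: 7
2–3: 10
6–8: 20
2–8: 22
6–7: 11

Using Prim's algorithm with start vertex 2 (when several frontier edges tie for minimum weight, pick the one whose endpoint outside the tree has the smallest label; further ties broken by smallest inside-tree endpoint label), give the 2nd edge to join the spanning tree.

1-2

Grow the tree from 2 using Prim:
Step 1: cheapest edge leaving the tree is 2–6 (1); add 6.
Step 2: cheapest edge leaving the tree is 1–2 (7); add 1.
Step 3: cheapest edge leaving the tree is 1–5 (2); add 5.
Step 4: cheapest edge leaving the tree is 1–7 (9); add 7.
Step 5: cheapest edge leaving the tree is 2–3 (10); add 3.
Step 6: cheapest edge leaving the tree is 3–8 (8); add 8.
Step 7: cheapest edge leaving the tree is 4–8 (12); add 4.
The 2nd edge added is 1–2.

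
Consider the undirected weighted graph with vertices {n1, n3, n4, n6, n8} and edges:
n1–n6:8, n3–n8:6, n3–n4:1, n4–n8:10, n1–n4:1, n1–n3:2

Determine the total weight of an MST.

16

Prim, starting at n1.
Step 1: frontier [n1–n4 1, n1–n3 2, n1–n6 8] → take n1–n4 (1); add n4.
Step 2: frontier [n1–n3 2, n1–n6 8, n3–n4 1, n4–n8 10] → take n3–n4 (1); add n3.
Step 3: frontier [n1–n6 8, n3–n8 6, n4–n8 10] → take n3–n8 (6); add n8.
Step 4: frontier [n1–n6 8] → take n1–n6 (8); add n6.
MST edges: n1–n4, n3–n4, n3–n8, n1–n6; total weight 1+1+6+8 = 16.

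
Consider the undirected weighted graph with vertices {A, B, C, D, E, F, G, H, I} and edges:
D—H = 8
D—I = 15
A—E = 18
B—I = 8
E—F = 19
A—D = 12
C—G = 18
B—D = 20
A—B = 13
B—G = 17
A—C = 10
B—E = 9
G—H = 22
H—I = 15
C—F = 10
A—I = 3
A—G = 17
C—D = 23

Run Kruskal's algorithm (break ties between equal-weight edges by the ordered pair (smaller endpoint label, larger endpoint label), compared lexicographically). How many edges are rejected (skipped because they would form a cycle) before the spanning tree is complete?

Kruskal's algorithm — process edges by increasing weight (ties by edge label):
A—I (3): add — endpoints in different components.
B—I (8): add — endpoints in different components.
D—H (8): add — endpoints in different components.
B—E (9): add — endpoints in different components.
A—C (10): add — endpoints in different components.
C—F (10): add — endpoints in different components.
A—D (12): add — endpoints in different components.
A—B (13): skip — A and B already connected.
D—I (15): skip — D and I already connected.
H—I (15): skip — H and I already connected.
A—G (17): add — endpoints in different components.
Edges rejected before the tree was complete: 3.

3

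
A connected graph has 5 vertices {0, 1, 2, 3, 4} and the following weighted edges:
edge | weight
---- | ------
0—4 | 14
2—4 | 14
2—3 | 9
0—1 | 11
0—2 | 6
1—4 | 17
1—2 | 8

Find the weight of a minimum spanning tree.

Grow the tree from 3 using Prim:
Step 1: frontier [2—3 9] → take 2—3 (9); add 2.
Step 2: frontier [0—2 6, 1—2 8, 2—4 14] → take 0—2 (6); add 0.
Step 3: frontier [0—1 11, 0—4 14, 1—2 8, 2—4 14] → take 1—2 (8); add 1.
Step 4: frontier [0—4 14, 1—4 17, 2—4 14] → take 0—4 (14); add 4.
MST edges: 2—3, 0—2, 1—2, 0—4; total weight 9+6+8+14 = 37.

37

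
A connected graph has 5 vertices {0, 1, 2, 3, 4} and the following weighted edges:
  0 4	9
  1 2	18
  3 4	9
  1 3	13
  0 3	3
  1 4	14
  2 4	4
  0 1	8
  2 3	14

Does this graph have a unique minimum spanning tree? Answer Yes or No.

No

Kruskal's algorithm — process edges by increasing weight (ties by edge label):
0 3 (3): add. Components now {0,3} {1} {2} {4}
2 4 (4): add. Components now {0,3} {1} {2,4}
0 1 (8): add. Components now {0,1,3} {2,4}
0 4 (9): add. Components now {0,1,2,3,4}
Non-tree edge 3 4 has weight 9, equal to the heaviest edge on its tree cycle — swapping gives another MST of the same weight. Not unique.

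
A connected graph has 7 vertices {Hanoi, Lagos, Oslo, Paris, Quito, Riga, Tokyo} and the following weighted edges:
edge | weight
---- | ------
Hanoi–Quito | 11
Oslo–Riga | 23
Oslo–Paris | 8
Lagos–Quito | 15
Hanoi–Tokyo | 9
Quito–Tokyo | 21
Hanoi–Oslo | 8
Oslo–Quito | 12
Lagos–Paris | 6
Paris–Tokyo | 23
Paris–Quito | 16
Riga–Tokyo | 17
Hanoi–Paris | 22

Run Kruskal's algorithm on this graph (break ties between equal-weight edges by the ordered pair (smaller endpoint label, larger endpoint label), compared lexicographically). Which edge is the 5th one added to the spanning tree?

Kruskal's algorithm — process edges by increasing weight (ties by edge label):
Lagos–Paris (6): add. Components now {Oslo} {Riga} {Quito} {Lagos,Paris} {Tokyo} {Hanoi}
Hanoi–Oslo (8): add. Components now {Hanoi,Oslo} {Riga} {Quito} {Lagos,Paris} {Tokyo}
Oslo–Paris (8): add. Components now {Hanoi,Lagos,Oslo,Paris} {Riga} {Quito} {Tokyo}
Hanoi–Tokyo (9): add. Components now {Hanoi,Lagos,Oslo,Paris,Tokyo} {Riga} {Quito}
Hanoi–Quito (11): add. Components now {Hanoi,Lagos,Oslo,Paris,Quito,Tokyo} {Riga}
Oslo–Quito (12): skip — Oslo and Quito already connected.
Lagos–Quito (15): skip — Quito and Lagos already connected.
Paris–Quito (16): skip — Quito and Paris already connected.
Riga–Tokyo (17): add. Components now {Hanoi,Lagos,Oslo,Paris,Quito,Riga,Tokyo}
The 5th edge added is Hanoi–Quito.

Hanoi-Quito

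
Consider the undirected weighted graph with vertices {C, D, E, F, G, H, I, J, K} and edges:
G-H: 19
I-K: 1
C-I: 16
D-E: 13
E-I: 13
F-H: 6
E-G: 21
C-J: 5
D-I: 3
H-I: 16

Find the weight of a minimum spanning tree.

Kruskal's algorithm — process edges by increasing weight (ties by edge label):
I-K (1): add — endpoints in different components.
D-I (3): add — endpoints in different components.
C-J (5): add — endpoints in different components.
F-H (6): add — endpoints in different components.
D-E (13): add — endpoints in different components.
E-I (13): skip — E and I already connected.
C-I (16): add — endpoints in different components.
H-I (16): add — endpoints in different components.
G-H (19): add — endpoints in different components.
MST edges: I-K, D-I, C-J, F-H, D-E, C-I, H-I, G-H; total weight 1+3+5+6+13+16+16+19 = 79.

79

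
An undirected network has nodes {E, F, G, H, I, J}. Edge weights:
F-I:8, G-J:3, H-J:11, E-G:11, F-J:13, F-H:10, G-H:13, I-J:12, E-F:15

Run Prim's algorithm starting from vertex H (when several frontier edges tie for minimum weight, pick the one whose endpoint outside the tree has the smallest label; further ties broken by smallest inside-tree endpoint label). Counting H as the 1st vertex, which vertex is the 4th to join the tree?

J

Prim, starting at H.
Step 1: frontier [F-H 10, H-J 11, G-H 13] → take F-H (10); add F.
Step 2: frontier [F-I 8, F-J 13, E-F 15, H-J 11, G-H 13] → take F-I (8); add I.
Step 3: frontier [F-J 13, E-F 15, H-J 11, G-H 13, I-J 12] → take H-J (11); add J.
Step 4: frontier [E-F 15, G-H 13, G-J 3] → take G-J (3); add G.
Step 5: frontier [E-F 15, E-G 11] → take E-G (11); add E.
Vertex order: H, F, I, J, G, E. The 4th vertex is J.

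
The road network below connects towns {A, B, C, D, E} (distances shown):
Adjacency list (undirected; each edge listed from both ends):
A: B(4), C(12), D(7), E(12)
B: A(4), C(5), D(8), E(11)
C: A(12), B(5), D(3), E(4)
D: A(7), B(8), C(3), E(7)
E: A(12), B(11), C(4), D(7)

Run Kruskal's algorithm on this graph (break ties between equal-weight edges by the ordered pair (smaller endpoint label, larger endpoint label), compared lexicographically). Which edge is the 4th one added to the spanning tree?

Kruskal's algorithm — process edges by increasing weight (ties by edge label):
C–D (3): add — endpoints in different components.
A–B (4): add — endpoints in different components.
C–E (4): add — endpoints in different components.
B–C (5): add — endpoints in different components.
The 4th edge added is B–C.

B-C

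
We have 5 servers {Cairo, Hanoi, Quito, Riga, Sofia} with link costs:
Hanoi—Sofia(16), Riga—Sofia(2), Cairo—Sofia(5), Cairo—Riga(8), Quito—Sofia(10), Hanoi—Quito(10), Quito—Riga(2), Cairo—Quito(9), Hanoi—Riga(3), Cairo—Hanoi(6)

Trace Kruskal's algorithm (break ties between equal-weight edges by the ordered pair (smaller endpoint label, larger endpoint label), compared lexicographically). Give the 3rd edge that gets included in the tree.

Sort edges by weight, then run Kruskal:
Quito—Riga (2): add. Components now {Quito,Riga} {Hanoi} {Sofia} {Cairo}
Riga—Sofia (2): add. Components now {Quito,Riga,Sofia} {Hanoi} {Cairo}
Hanoi—Riga (3): add. Components now {Hanoi,Quito,Riga,Sofia} {Cairo}
Cairo—Sofia (5): add. Components now {Cairo,Hanoi,Quito,Riga,Sofia}
The 3rd edge added is Hanoi—Riga.

Hanoi-Riga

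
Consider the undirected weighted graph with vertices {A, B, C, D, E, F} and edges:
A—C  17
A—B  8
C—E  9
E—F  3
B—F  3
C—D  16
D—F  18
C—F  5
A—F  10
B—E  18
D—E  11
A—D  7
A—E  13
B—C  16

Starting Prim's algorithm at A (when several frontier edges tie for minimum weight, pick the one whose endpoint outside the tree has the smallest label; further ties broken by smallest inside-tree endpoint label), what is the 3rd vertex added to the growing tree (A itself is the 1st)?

B

Prim's algorithm from A:
Step 1: frontier [A—D 7, A—B 8, A—F 10, A—E 13, A—C 17] → take A—D (7); add D.
Step 2: frontier [A—B 8, A—F 10, A—E 13, A—C 17, D—E 11, C—D 16, D—F 18] → take A—B (8); add B.
Step 3: frontier [A—F 10, A—E 13, A—C 17, B—F 3, B—C 16, B—E 18, D—E 11, C—D 16, D—F 18] → take B—F (3); add F.
Step 4: frontier [A—E 13, A—C 17, B—C 16, B—E 18, D—E 11, C—D 16, E—F 3, C—F 5] → take E—F (3); add E.
Step 5: frontier [A—C 17, B—C 16, C—D 16, C—E 9, C—F 5] → take C—F (5); add C.
Vertex order: A, D, B, F, E, C. The 3rd vertex is B.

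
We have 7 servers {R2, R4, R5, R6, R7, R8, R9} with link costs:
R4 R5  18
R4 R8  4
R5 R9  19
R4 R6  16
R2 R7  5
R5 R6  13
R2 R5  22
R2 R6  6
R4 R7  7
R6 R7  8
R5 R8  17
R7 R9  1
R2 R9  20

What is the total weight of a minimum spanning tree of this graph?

Kruskal: consider edges lightest-first.
R7 R9 (1): add. Components now {R4} {R8} {R5} {R2} {R6} {R7,R9}
R4 R8 (4): add. Components now {R4,R8} {R5} {R2} {R6} {R7,R9}
R2 R7 (5): add. Components now {R4,R8} {R5} {R2,R7,R9} {R6}
R2 R6 (6): add. Components now {R4,R8} {R5} {R2,R6,R7,R9}
R4 R7 (7): add. Components now {R2,R4,R6,R7,R8,R9} {R5}
R6 R7 (8): skip — R6 and R7 already connected.
R5 R6 (13): add. Components now {R2,R4,R5,R6,R7,R8,R9}
MST edges: R7 R9, R4 R8, R2 R7, R2 R6, R4 R7, R5 R6; total weight 1+4+5+6+7+13 = 36.

36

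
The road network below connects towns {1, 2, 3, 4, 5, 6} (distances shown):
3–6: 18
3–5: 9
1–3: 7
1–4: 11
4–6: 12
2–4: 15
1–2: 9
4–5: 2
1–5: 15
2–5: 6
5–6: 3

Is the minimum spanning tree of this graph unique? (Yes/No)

No

Kruskal: consider edges lightest-first.
4–5 (2): add. Components now {1} {2} {3} {4,5} {6}
5–6 (3): add. Components now {1} {2} {3} {4,5,6}
2–5 (6): add. Components now {1} {2,4,5,6} {3}
1–3 (7): add. Components now {1,3} {2,4,5,6}
1–2 (9): add. Components now {1,2,3,4,5,6}
Non-tree edge 3–5 has weight 9, equal to the heaviest edge on its tree cycle — swapping gives another MST of the same weight. Not unique.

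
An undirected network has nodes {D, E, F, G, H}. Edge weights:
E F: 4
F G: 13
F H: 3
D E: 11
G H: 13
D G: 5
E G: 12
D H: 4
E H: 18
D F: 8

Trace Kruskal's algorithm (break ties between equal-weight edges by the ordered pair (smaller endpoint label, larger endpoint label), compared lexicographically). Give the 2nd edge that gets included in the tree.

D-H

Kruskal: consider edges lightest-first.
F H (3): add — endpoints in different components.
D H (4): add — endpoints in different components.
E F (4): add — endpoints in different components.
D G (5): add — endpoints in different components.
The 2nd edge added is D H.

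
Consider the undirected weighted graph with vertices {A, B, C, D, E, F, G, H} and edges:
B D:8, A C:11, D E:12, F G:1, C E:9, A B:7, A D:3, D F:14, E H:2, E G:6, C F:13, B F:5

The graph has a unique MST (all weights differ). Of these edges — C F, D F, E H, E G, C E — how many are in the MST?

Kruskal: consider edges lightest-first.
F G (1): add — endpoints in different components.
E H (2): add — endpoints in different components.
A D (3): add — endpoints in different components.
B F (5): add — endpoints in different components.
E G (6): add — endpoints in different components.
A B (7): add — endpoints in different components.
B D (8): skip — B and D already connected.
C E (9): add — endpoints in different components.
MST edge set: {F G, E H, A D, B F, E G, A B, C E}.
Of the listed edges, {E H, E G, C E} are in the MST → 3.

3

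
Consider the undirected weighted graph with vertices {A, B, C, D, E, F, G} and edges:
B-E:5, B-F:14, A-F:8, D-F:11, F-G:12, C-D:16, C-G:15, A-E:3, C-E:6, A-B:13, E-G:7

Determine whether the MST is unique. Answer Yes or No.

Kruskal's algorithm — process edges by increasing weight (ties by edge label):
A-E (3): add — endpoints in different components.
B-E (5): add — endpoints in different components.
C-E (6): add — endpoints in different components.
E-G (7): add — endpoints in different components.
A-F (8): add — endpoints in different components.
D-F (11): add — endpoints in different components.
Every non-tree edge has weight strictly greater than the heaviest edge on the tree path between its endpoints, so the MST is unique.

Yes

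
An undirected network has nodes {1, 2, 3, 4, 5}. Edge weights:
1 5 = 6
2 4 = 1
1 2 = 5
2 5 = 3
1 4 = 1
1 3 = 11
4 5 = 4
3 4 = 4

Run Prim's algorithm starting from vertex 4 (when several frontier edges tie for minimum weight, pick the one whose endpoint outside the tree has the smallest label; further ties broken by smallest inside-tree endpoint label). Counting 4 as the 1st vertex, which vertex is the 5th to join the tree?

Grow the tree from 4 using Prim:
Step 1: cheapest edge leaving the tree is 1 4 (1); add 1.
Step 2: cheapest edge leaving the tree is 2 4 (1); add 2.
Step 3: cheapest edge leaving the tree is 2 5 (3); add 5.
Step 4: cheapest edge leaving the tree is 3 4 (4); add 3.
Vertex order: 4, 1, 2, 5, 3. The 5th vertex is 3.

3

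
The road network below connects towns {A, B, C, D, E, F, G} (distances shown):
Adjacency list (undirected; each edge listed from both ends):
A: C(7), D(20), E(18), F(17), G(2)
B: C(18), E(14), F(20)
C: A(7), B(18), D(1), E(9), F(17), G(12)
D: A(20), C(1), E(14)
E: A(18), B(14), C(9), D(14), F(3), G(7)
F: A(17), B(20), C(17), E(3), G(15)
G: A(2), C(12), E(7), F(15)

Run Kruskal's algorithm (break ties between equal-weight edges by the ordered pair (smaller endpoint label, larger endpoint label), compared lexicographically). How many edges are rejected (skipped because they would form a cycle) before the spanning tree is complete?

Kruskal's algorithm — process edges by increasing weight (ties by edge label):
C D (1): add — endpoints in different components.
A G (2): add — endpoints in different components.
E F (3): add — endpoints in different components.
A C (7): add — endpoints in different components.
E G (7): add — endpoints in different components.
C E (9): skip — C and E already connected.
C G (12): skip — C and G already connected.
B E (14): add — endpoints in different components.
Edges rejected before the tree was complete: 2.

2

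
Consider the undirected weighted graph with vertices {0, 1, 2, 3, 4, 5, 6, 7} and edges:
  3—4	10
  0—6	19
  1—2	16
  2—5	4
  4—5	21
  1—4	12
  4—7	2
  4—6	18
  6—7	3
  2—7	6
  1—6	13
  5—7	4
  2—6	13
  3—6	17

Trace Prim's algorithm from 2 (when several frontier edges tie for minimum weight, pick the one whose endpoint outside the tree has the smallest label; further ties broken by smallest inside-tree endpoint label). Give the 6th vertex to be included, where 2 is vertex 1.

Prim's algorithm from 2:
Step 1: frontier [2—5 4, 2—7 6, 2—6 13, 1—2 16] → take 2—5 (4); add 5.
Step 2: frontier [2—7 6, 2—6 13, 1—2 16, 5—7 4, 4—5 21] → take 5—7 (4); add 7.
Step 3: frontier [2—6 13, 1—2 16, 4—5 21, 4—7 2, 6—7 3] → take 4—7 (2); add 4.
Step 4: frontier [2—6 13, 1—2 16, 3—4 10, 1—4 12, 4—6 18, 6—7 3] → take 6—7 (3); add 6.
Step 5: frontier [1—2 16, 3—4 10, 1—4 12, 1—6 13, 3—6 17, 0—6 19] → take 3—4 (10); add 3.
Step 6: frontier [1—2 16, 1—4 12, 1—6 13, 0—6 19] → take 1—4 (12); add 1.
Step 7: frontier [0—6 19] → take 0—6 (19); add 0.
Vertex order: 2, 5, 7, 4, 6, 3, 1, 0. The 6th vertex is 3.

3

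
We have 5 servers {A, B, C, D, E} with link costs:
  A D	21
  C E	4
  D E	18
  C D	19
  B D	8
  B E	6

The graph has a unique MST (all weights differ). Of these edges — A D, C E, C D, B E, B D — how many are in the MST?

Sort edges by weight, then run Kruskal:
C E (4): add. Components now {A} {B} {C,E} {D}
B E (6): add. Components now {A} {B,C,E} {D}
B D (8): add. Components now {A} {B,C,D,E}
D E (18): skip — D and E already connected.
C D (19): skip — C and D already connected.
A D (21): add. Components now {A,B,C,D,E}
MST edge set: {C E, B E, B D, A D}.
Of the listed edges, {A D, C E, B E, B D} are in the MST → 4.

4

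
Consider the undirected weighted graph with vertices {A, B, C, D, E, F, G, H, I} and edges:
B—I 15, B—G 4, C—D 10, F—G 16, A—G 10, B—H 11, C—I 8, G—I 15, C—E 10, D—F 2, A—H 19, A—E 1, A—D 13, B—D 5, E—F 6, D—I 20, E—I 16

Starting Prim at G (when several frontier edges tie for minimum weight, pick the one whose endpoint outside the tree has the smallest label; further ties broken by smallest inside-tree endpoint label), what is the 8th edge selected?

B-H

Prim's algorithm from G:
Step 1: cheapest edge leaving the tree is B—G (4); add B.
Step 2: cheapest edge leaving the tree is B—D (5); add D.
Step 3: cheapest edge leaving the tree is D—F (2); add F.
Step 4: cheapest edge leaving the tree is E—F (6); add E.
Step 5: cheapest edge leaving the tree is A—E (1); add A.
Step 6: cheapest edge leaving the tree is C—D (10); add C.
Step 7: cheapest edge leaving the tree is C—I (8); add I.
Step 8: cheapest edge leaving the tree is B—H (11); add H.
The 8th edge added is B—H.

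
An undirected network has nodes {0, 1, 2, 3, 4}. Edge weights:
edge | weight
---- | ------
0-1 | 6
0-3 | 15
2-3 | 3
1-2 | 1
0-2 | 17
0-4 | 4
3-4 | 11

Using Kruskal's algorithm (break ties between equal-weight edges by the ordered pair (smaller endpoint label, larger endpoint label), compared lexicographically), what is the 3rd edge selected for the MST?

Sort edges by weight, then run Kruskal:
1-2 (1): add. Components now {0} {1,2} {3} {4}
2-3 (3): add. Components now {0} {1,2,3} {4}
0-4 (4): add. Components now {0,4} {1,2,3}
0-1 (6): add. Components now {0,1,2,3,4}
The 3rd edge added is 0-4.

0-4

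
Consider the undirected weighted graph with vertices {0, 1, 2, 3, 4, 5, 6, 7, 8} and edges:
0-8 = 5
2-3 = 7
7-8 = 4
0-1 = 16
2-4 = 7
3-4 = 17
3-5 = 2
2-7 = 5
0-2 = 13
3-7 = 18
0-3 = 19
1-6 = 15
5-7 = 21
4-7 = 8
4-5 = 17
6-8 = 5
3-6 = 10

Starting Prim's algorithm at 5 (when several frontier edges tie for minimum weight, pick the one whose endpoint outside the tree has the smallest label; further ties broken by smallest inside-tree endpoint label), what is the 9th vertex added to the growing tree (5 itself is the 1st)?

1

Prim's algorithm from 5:
Step 1: cheapest edge leaving the tree is 3-5 (2); add 3.
Step 2: cheapest edge leaving the tree is 2-3 (7); add 2.
Step 3: cheapest edge leaving the tree is 2-7 (5); add 7.
Step 4: cheapest edge leaving the tree is 7-8 (4); add 8.
Step 5: cheapest edge leaving the tree is 0-8 (5); add 0.
Step 6: cheapest edge leaving the tree is 6-8 (5); add 6.
Step 7: cheapest edge leaving the tree is 2-4 (7); add 4.
Step 8: cheapest edge leaving the tree is 1-6 (15); add 1.
Vertex order: 5, 3, 2, 7, 8, 0, 6, 4, 1. The 9th vertex is 1.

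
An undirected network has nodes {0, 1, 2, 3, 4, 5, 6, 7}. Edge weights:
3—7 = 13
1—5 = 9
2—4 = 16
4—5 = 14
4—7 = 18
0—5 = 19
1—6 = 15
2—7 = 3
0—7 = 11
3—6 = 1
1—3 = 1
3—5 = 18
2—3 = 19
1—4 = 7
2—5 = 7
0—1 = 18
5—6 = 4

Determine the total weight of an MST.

Prim's algorithm from 1:
Step 1: cheapest edge leaving the tree is 1—3 (1); add 3.
Step 2: cheapest edge leaving the tree is 3—6 (1); add 6.
Step 3: cheapest edge leaving the tree is 5—6 (4); add 5.
Step 4: cheapest edge leaving the tree is 2—5 (7); add 2.
Step 5: cheapest edge leaving the tree is 2—7 (3); add 7.
Step 6: cheapest edge leaving the tree is 1—4 (7); add 4.
Step 7: cheapest edge leaving the tree is 0—7 (11); add 0.
MST edges: 1—3, 3—6, 5—6, 2—5, 2—7, 1—4, 0—7; total weight 1+1+4+7+3+7+11 = 34.

34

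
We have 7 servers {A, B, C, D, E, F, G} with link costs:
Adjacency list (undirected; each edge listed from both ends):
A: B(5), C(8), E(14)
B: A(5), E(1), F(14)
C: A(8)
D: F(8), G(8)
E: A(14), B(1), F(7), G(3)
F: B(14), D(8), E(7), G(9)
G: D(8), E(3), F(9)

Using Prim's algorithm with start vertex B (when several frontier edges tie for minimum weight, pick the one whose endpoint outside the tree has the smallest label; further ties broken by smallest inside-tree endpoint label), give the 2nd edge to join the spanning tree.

Prim's algorithm from B:
Step 1: frontier [B—E 1, A—B 5, B—F 14] → take B—E (1); add E.
Step 2: frontier [A—B 5, B—F 14, E—G 3, E—F 7, A—E 14] → take E—G (3); add G.
Step 3: frontier [A—B 5, B—F 14, E—F 7, A—E 14, D—G 8, F—G 9] → take A—B (5); add A.
Step 4: frontier [A—C 8, B—F 14, E—F 7, D—G 8, F—G 9] → take E—F (7); add F.
Step 5: frontier [A—C 8, D—F 8, D—G 8] → take A—C (8); add C.
Step 6: frontier [D—F 8, D—G 8] → take D—F (8); add D.
The 2nd edge added is E—G.

E-G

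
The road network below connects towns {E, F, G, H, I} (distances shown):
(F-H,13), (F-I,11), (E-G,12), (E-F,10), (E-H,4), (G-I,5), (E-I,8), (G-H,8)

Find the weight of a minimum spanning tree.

Sort edges by weight, then run Kruskal:
E-H (4): add — endpoints in different components.
G-I (5): add — endpoints in different components.
E-I (8): add — endpoints in different components.
G-H (8): skip — G and H already connected.
E-F (10): add — endpoints in different components.
MST edges: E-H, G-I, E-I, E-F; total weight 4+5+8+10 = 27.

27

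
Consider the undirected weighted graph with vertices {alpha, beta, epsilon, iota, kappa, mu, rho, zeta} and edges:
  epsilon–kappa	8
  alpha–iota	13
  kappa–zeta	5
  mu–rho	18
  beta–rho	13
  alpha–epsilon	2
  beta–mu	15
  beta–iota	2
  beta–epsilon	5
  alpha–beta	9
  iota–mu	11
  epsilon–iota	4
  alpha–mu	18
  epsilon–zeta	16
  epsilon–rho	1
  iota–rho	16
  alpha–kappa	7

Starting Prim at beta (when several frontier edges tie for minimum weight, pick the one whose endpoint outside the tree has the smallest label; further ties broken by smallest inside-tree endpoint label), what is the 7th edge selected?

Grow the tree from beta using Prim:
Step 1: cheapest edge leaving the tree is beta–iota (2); add iota.
Step 2: cheapest edge leaving the tree is epsilon–iota (4); add epsilon.
Step 3: cheapest edge leaving the tree is epsilon–rho (1); add rho.
Step 4: cheapest edge leaving the tree is alpha–epsilon (2); add alpha.
Step 5: cheapest edge leaving the tree is alpha–kappa (7); add kappa.
Step 6: cheapest edge leaving the tree is kappa–zeta (5); add zeta.
Step 7: cheapest edge leaving the tree is iota–mu (11); add mu.
The 7th edge added is iota–mu.

iota-mu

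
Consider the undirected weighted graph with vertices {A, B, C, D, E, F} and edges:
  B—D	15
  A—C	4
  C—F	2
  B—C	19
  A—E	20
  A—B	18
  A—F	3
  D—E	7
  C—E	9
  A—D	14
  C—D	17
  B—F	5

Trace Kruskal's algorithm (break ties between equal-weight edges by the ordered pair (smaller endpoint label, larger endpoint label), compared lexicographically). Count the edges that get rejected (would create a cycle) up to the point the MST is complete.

Sort edges by weight, then run Kruskal:
C—F (2): add. Components now {A} {B} {C,F} {D} {E}
A—F (3): add. Components now {A,C,F} {B} {D} {E}
A—C (4): skip — A and C already connected.
B—F (5): add. Components now {A,B,C,F} {D} {E}
D—E (7): add. Components now {A,B,C,F} {D,E}
C—E (9): add. Components now {A,B,C,D,E,F}
Edges rejected before the tree was complete: 1.

1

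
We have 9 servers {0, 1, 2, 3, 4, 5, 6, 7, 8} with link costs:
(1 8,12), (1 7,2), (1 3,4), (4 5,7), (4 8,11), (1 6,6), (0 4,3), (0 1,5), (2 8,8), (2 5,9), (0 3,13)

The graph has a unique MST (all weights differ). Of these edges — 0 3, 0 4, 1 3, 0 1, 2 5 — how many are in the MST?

4

Sort edges by weight, then run Kruskal:
1 7 (2): add — endpoints in different components.
0 4 (3): add — endpoints in different components.
1 3 (4): add — endpoints in different components.
0 1 (5): add — endpoints in different components.
1 6 (6): add — endpoints in different components.
4 5 (7): add — endpoints in different components.
2 8 (8): add — endpoints in different components.
2 5 (9): add — endpoints in different components.
MST edge set: {1 7, 0 4, 1 3, 0 1, 1 6, 4 5, 2 8, 2 5}.
Of the listed edges, {0 4, 1 3, 0 1, 2 5} are in the MST → 4.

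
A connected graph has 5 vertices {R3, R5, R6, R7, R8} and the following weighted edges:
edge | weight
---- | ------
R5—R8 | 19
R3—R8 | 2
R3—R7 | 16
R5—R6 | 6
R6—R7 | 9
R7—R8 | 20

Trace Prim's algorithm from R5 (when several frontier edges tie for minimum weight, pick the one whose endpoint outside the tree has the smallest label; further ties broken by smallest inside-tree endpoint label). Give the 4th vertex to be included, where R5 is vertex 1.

Prim's algorithm from R5:
Step 1: frontier [R5—R6 6, R5—R8 19] → take R5—R6 (6); add R6.
Step 2: frontier [R5—R8 19, R6—R7 9] → take R6—R7 (9); add R7.
Step 3: frontier [R5—R8 19, R3—R7 16, R7—R8 20] → take R3—R7 (16); add R3.
Step 4: frontier [R3—R8 2, R5—R8 19, R7—R8 20] → take R3—R8 (2); add R8.
Vertex order: R5, R6, R7, R3, R8. The 4th vertex is R3.

R3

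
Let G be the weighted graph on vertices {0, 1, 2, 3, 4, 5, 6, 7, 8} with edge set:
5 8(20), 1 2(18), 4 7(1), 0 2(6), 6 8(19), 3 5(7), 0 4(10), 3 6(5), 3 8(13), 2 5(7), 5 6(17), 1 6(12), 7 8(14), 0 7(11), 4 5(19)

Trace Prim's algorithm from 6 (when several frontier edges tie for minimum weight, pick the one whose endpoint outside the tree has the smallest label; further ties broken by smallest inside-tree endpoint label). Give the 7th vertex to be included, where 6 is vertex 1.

Grow the tree from 6 using Prim:
Step 1: cheapest edge leaving the tree is 3 6 (5); add 3.
Step 2: cheapest edge leaving the tree is 3 5 (7); add 5.
Step 3: cheapest edge leaving the tree is 2 5 (7); add 2.
Step 4: cheapest edge leaving the tree is 0 2 (6); add 0.
Step 5: cheapest edge leaving the tree is 0 4 (10); add 4.
Step 6: cheapest edge leaving the tree is 4 7 (1); add 7.
Step 7: cheapest edge leaving the tree is 1 6 (12); add 1.
Step 8: cheapest edge leaving the tree is 3 8 (13); add 8.
Vertex order: 6, 3, 5, 2, 0, 4, 7, 1, 8. The 7th vertex is 7.

7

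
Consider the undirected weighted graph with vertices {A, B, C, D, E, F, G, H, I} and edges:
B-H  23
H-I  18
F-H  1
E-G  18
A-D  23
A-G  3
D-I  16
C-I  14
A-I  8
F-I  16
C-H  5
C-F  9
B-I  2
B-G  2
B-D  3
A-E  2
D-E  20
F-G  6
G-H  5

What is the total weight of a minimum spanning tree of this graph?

Grow the tree from B using Prim:
Step 1: cheapest edge leaving the tree is B-G (2); add G.
Step 2: cheapest edge leaving the tree is B-I (2); add I.
Step 3: cheapest edge leaving the tree is A-G (3); add A.
Step 4: cheapest edge leaving the tree is A-E (2); add E.
Step 5: cheapest edge leaving the tree is B-D (3); add D.
Step 6: cheapest edge leaving the tree is G-H (5); add H.
Step 7: cheapest edge leaving the tree is F-H (1); add F.
Step 8: cheapest edge leaving the tree is C-H (5); add C.
MST edges: B-G, B-I, A-G, A-E, B-D, G-H, F-H, C-H; total weight 2+2+3+2+3+5+1+5 = 23.

23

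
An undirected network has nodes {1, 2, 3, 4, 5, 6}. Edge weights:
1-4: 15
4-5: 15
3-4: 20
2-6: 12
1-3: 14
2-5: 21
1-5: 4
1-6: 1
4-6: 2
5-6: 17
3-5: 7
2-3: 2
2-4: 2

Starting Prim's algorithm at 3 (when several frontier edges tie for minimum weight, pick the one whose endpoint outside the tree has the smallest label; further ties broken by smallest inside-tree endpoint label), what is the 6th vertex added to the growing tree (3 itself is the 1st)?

5

Grow the tree from 3 using Prim:
Step 1: frontier [2-3 2, 3-5 7, 1-3 14, 3-4 20] → take 2-3 (2); add 2.
Step 2: frontier [2-4 2, 2-6 12, 2-5 21, 3-5 7, 1-3 14, 3-4 20] → take 2-4 (2); add 4.
Step 3: frontier [2-6 12, 2-5 21, 3-5 7, 1-3 14, 4-6 2, 1-4 15, 4-5 15] → take 4-6 (2); add 6.
Step 4: frontier [2-5 21, 3-5 7, 1-3 14, 1-4 15, 4-5 15, 1-6 1, 5-6 17] → take 1-6 (1); add 1.
Step 5: frontier [1-5 4, 2-5 21, 3-5 7, 4-5 15, 5-6 17] → take 1-5 (4); add 5.
Vertex order: 3, 2, 4, 6, 1, 5. The 6th vertex is 5.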